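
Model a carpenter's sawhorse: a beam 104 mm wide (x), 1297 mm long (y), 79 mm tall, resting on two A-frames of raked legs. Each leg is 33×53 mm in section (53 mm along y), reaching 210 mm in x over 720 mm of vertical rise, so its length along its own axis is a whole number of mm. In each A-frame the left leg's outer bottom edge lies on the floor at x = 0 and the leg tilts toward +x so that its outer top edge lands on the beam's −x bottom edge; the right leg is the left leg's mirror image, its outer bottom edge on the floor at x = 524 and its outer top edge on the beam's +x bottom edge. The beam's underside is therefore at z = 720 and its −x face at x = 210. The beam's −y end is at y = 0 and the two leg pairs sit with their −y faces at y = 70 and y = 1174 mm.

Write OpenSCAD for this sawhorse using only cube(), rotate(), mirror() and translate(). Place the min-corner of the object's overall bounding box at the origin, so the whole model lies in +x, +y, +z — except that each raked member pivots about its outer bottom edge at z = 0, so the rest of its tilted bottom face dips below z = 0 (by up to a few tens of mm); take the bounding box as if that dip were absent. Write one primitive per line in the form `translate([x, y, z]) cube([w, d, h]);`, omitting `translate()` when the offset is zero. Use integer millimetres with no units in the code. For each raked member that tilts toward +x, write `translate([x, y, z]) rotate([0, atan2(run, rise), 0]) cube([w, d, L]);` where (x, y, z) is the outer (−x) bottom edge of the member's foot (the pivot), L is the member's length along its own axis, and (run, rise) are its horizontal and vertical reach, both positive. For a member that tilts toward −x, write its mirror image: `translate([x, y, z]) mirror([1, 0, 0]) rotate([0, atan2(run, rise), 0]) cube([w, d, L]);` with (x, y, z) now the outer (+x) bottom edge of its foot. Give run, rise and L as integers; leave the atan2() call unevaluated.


translate([210, 0, 720]) cube([104, 1297, 79]);
translate([0, 70, 0]) rotate([0, atan2(210, 720), 0]) cube([33, 53, 750]);
translate([524, 70, 0]) mirror([1, 0, 0]) rotate([0, atan2(210, 720), 0]) cube([33, 53, 750]);
translate([0, 1174, 0]) rotate([0, atan2(210, 720), 0]) cube([33, 53, 750]);
translate([524, 1174, 0]) mirror([1, 0, 0]) rotate([0, atan2(210, 720), 0]) cube([33, 53, 750]);


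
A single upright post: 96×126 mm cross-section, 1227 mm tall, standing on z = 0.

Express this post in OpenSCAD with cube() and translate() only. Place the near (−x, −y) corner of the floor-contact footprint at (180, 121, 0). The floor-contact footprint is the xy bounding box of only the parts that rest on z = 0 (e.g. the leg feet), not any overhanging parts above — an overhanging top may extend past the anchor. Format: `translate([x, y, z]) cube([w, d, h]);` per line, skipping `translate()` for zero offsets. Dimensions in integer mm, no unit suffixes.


translate([180, 121, 0]) cube([96, 126, 1227]);


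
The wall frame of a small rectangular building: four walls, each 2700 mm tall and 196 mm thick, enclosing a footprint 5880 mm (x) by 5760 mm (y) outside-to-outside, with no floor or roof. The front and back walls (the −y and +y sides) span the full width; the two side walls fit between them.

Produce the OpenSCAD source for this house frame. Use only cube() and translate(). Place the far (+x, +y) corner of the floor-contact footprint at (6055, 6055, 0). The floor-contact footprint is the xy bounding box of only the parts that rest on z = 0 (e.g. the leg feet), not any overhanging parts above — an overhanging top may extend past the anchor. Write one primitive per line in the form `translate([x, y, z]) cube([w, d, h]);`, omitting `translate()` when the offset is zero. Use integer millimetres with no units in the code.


translate([175, 295, 0]) cube([5880, 196, 2700]);
translate([175, 5859, 0]) cube([5880, 196, 2700]);
translate([175, 491, 0]) cube([196, 5368, 2700]);
translate([5859, 491, 0]) cube([196, 5368, 2700]);


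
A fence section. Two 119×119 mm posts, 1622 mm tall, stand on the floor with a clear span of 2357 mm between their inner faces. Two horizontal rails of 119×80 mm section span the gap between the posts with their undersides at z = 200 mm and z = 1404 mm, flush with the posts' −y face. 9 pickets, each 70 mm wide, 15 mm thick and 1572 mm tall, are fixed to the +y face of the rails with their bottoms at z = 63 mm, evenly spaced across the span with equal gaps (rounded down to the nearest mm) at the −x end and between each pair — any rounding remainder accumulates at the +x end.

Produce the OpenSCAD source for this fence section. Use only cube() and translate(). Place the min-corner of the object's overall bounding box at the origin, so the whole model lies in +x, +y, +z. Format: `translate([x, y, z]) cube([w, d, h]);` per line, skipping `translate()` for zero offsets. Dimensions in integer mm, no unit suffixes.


cube([119, 119, 1622]);
translate([2476, 0, 0]) cube([119, 119, 1622]);
translate([119, 0, 200]) cube([2357, 119, 80]);
translate([119, 0, 1404]) cube([2357, 119, 80]);
translate([291, 119, 63]) cube([70, 15, 1572]);
translate([533, 119, 63]) cube([70, 15, 1572]);
translate([775, 119, 63]) cube([70, 15, 1572]);
translate([1017, 119, 63]) cube([70, 15, 1572]);
translate([1259, 119, 63]) cube([70, 15, 1572]);
translate([1501, 119, 63]) cube([70, 15, 1572]);
translate([1743, 119, 63]) cube([70, 15, 1572]);
translate([1985, 119, 63]) cube([70, 15, 1572]);
translate([2227, 119, 63]) cube([70, 15, 1572]);


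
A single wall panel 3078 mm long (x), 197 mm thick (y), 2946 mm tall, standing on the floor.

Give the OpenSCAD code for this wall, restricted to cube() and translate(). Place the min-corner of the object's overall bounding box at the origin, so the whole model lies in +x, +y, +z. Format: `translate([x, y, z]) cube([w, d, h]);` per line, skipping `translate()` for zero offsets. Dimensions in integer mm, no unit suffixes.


cube([3078, 197, 2946]);


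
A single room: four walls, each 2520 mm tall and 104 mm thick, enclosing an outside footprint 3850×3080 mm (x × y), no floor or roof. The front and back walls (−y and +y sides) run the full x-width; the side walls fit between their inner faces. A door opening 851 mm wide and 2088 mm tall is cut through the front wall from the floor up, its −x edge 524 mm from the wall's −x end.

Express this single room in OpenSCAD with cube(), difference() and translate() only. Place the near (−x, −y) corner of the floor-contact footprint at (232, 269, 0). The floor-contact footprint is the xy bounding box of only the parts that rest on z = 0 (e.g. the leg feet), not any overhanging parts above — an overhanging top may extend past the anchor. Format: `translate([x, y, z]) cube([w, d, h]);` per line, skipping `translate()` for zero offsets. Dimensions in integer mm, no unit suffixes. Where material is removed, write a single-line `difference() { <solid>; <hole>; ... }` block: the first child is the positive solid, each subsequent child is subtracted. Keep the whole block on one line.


difference() { translate([232, 269, 0]) cube([3850, 104, 2520]); translate([756, 269, 0]) cube([851, 104, 2088]); }
translate([232, 3245, 0]) cube([3850, 104, 2520]);
translate([232, 373, 0]) cube([104, 2872, 2520]);
translate([3978, 373, 0]) cube([104, 2872, 2520]);


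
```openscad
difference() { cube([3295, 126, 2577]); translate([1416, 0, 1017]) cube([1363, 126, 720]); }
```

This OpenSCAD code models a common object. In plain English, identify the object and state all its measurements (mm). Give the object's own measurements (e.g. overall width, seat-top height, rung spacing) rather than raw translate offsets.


A wall 3295 mm long (x), 126 mm thick (y), 2577 mm tall, with a rectangular window opening cut through it. The opening is 1363 mm wide and 720 mm tall; its sill is at z = 1017 mm and its near (−x) edge is 1416 mm from the wall's −x end. The opening passes through the full wall thickness.


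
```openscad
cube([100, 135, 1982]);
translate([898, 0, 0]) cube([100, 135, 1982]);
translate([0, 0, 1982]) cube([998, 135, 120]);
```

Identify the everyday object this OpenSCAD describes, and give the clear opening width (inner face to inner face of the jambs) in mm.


A door frame. The clear opening width is 798 mm.

Two 1982 mm tall posts with a header on top — a door frame. The left jamb is 100 mm wide at x = 0; the right jamb starts at x = 898. The clear opening is 898 − 100 = 798 mm.


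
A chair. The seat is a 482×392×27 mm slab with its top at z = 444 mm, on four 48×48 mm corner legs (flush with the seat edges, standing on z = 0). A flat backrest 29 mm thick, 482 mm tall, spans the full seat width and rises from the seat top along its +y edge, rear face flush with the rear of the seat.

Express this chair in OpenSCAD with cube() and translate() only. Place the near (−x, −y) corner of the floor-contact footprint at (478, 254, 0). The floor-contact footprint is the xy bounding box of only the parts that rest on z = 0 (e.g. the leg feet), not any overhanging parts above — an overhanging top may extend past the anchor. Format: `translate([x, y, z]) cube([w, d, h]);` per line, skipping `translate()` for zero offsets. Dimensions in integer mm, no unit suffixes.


translate([478, 254, 417]) cube([482, 392, 27]);
translate([478, 254, 0]) cube([48, 48, 417]);
translate([912, 254, 0]) cube([48, 48, 417]);
translate([478, 598, 0]) cube([48, 48, 417]);
translate([912, 598, 0]) cube([48, 48, 417]);
translate([478, 617, 444]) cube([482, 29, 482]);


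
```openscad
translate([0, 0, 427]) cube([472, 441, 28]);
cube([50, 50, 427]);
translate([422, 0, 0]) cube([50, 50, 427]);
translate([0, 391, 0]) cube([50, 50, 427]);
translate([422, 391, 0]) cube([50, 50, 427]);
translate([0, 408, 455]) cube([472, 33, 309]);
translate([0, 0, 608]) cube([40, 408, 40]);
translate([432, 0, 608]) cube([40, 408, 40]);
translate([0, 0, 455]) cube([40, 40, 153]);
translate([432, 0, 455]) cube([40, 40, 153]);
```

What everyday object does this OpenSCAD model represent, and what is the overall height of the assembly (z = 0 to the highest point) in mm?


A chair. The overall height is 764 mm.

A slab on four corner posts with a tall panel at the back — a chair. The seat slab sits at z = 427 with thickness 28, and the 309 mm backrest starts at the seat top, so the overall height is 427 + 28 + 309 = 764 mm.


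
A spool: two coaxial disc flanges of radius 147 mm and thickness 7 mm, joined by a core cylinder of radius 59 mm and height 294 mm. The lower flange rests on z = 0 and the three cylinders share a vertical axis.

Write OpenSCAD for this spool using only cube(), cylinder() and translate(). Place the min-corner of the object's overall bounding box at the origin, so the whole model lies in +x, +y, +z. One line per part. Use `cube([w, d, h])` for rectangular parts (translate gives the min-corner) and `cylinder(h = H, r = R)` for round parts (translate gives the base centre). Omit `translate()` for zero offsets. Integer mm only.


translate([147, 147, 0]) cylinder(h = 7, r = 147);
translate([147, 147, 7]) cylinder(h = 294, r = 59);
translate([147, 147, 301]) cylinder(h = 7, r = 147);


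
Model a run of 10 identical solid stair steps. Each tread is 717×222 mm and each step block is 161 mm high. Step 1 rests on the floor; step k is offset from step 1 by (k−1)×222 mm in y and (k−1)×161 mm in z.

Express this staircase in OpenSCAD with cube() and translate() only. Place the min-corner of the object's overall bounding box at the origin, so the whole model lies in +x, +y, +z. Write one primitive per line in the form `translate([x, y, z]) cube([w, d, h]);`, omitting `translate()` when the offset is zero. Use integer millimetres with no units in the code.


cube([717, 222, 161]);
translate([0, 222, 161]) cube([717, 222, 161]);
translate([0, 444, 322]) cube([717, 222, 161]);
translate([0, 666, 483]) cube([717, 222, 161]);
translate([0, 888, 644]) cube([717, 222, 161]);
translate([0, 1110, 805]) cube([717, 222, 161]);
translate([0, 1332, 966]) cube([717, 222, 161]);
translate([0, 1554, 1127]) cube([717, 222, 161]);
translate([0, 1776, 1288]) cube([717, 222, 161]);
translate([0, 1998, 1449]) cube([717, 222, 161]);


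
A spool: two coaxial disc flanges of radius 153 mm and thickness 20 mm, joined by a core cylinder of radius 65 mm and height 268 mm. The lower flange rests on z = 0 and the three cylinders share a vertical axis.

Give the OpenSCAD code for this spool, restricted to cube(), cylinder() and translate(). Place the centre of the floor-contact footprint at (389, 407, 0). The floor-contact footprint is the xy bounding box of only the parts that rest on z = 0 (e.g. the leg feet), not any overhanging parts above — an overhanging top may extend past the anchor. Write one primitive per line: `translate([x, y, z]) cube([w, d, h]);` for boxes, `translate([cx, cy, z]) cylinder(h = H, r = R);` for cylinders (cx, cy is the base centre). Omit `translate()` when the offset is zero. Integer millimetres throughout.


translate([389, 407, 0]) cylinder(h = 20, r = 153);
translate([389, 407, 20]) cylinder(h = 268, r = 65);
translate([389, 407, 288]) cylinder(h = 20, r = 153);


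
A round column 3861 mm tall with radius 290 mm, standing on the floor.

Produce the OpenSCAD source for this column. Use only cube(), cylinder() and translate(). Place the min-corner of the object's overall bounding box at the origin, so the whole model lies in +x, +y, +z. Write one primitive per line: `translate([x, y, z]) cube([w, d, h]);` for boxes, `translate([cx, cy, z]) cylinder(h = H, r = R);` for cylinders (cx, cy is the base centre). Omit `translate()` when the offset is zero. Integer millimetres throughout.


translate([290, 290, 0]) cylinder(h = 3861, r = 290);


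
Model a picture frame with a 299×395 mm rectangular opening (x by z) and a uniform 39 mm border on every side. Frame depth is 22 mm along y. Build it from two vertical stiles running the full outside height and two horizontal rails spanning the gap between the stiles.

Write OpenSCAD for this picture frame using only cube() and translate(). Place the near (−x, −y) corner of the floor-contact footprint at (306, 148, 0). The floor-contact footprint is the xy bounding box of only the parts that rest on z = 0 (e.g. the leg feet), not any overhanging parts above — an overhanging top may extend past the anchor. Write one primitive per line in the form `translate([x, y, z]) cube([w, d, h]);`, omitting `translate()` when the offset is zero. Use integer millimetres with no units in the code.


translate([306, 148, 0]) cube([39, 22, 473]);
translate([644, 148, 0]) cube([39, 22, 473]);
translate([345, 148, 0]) cube([299, 22, 39]);
translate([345, 148, 434]) cube([299, 22, 39]);


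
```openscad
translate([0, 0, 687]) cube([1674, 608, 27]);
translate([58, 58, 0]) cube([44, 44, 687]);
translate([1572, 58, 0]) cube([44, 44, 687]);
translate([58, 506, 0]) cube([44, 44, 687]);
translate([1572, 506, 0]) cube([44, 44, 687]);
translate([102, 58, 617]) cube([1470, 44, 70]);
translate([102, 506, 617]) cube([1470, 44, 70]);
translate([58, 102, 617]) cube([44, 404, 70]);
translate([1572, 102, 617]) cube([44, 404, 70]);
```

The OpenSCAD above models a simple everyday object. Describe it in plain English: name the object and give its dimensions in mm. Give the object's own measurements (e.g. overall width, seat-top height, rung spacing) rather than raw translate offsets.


A table: top 1674 mm (x) × 608 mm (y), 27 mm thick, upper face at z = 714 mm, on four 44×44 mm square legs, each inset 58 mm from the nearest pair of top edges from z = 0 to the bottom of the top. Four apron rails, 44 mm thick and 70 mm tall, run between adjacent legs with their top edges flush with the underside of the top and their outer faces flush with the legs' outer faces.


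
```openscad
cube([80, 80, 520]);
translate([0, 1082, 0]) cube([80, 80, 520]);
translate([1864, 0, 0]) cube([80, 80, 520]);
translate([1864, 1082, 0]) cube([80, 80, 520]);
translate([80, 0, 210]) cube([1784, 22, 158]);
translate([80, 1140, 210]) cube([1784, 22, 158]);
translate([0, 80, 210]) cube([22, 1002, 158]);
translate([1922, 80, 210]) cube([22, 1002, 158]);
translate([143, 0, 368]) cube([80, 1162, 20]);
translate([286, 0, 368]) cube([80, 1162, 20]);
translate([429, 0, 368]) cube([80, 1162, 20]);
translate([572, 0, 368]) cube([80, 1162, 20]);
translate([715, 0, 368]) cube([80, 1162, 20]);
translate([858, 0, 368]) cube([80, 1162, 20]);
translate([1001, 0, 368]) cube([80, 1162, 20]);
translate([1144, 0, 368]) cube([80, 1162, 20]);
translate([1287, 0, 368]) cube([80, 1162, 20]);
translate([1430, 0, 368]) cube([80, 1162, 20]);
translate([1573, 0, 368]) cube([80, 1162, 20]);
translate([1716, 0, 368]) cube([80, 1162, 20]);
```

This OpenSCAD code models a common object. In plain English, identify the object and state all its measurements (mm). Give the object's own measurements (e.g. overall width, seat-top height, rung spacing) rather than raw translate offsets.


A bed frame 1944 mm long (x) by 1162 mm wide (y). Four 80×80 mm corner posts, 520 mm tall, at the corners of the footprint. Four rails of 22 mm thickness and 158 mm height run between adjacent posts with their undersides at z = 210 mm, their outer faces flush with the outside of the frame (the two x-running rails run between the posts' inner faces; the two y-running rails run between the posts' inner faces). 12 slats, each 80 mm wide (x) and 20 mm thick, lie across the top of the two x-running rails, running the full 1162 mm width of the frame in y; along x they sit between the end posts with a 63 mm gap after the −x posts and between neighbouring slats, leaving 68 mm before the +x posts.


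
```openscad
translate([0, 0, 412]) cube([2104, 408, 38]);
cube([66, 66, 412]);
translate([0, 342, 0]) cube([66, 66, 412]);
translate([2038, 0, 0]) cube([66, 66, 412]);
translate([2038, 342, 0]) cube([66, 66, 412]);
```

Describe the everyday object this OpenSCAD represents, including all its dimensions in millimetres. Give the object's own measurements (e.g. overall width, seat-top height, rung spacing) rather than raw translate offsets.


A bench: a 2104×408 mm seat slab, 38 mm thick, top at z = 450 mm, on four 66×66 mm square legs flush with the seat corners and standing on z = 0.


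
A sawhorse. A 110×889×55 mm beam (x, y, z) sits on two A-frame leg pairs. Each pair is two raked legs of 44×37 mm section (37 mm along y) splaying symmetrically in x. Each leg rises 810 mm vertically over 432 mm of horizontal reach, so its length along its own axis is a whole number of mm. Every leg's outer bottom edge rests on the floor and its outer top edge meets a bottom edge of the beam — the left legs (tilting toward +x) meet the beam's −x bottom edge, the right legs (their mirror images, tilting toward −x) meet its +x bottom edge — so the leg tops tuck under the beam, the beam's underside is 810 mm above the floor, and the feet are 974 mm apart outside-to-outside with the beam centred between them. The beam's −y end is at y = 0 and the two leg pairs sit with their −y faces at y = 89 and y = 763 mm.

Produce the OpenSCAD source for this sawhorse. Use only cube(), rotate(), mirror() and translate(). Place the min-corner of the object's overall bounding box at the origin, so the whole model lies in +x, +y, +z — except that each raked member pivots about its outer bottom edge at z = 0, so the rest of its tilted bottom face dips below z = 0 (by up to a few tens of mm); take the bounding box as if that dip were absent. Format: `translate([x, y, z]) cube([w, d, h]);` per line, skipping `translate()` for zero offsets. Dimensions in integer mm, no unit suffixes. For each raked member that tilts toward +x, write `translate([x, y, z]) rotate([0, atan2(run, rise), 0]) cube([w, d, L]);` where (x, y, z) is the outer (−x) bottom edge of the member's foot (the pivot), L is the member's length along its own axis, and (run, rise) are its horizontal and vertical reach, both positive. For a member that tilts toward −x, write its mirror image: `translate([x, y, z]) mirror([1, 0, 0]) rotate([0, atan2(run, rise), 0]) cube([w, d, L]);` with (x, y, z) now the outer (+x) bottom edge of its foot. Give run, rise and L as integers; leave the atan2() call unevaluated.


// leg length = √(432² + 810²) = 918
// right-leg outer foot x = 2·432 + 110 = 974
// beam min-corner = (432, 0, 810)
translate([432, 0, 810]) cube([110, 889, 55]);
translate([0, 89, 0]) rotate([0, atan2(432, 810), 0]) cube([44, 37, 918]);
translate([974, 89, 0]) mirror([1, 0, 0]) rotate([0, atan2(432, 810), 0]) cube([44, 37, 918]);
translate([0, 763, 0]) rotate([0, atan2(432, 810), 0]) cube([44, 37, 918]);
translate([974, 763, 0]) mirror([1, 0, 0]) rotate([0, atan2(432, 810), 0]) cube([44, 37, 918]);


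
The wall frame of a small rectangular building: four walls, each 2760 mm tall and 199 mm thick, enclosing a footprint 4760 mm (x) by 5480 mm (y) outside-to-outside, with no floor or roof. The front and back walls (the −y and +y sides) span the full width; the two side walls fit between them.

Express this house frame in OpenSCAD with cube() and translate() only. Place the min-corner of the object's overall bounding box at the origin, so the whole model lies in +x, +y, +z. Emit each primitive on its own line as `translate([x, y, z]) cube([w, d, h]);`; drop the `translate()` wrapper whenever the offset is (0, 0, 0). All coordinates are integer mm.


cube([4760, 199, 2760]);
translate([0, 5281, 0]) cube([4760, 199, 2760]);
translate([0, 199, 0]) cube([199, 5082, 2760]);
translate([4561, 199, 0]) cube([199, 5082, 2760]);


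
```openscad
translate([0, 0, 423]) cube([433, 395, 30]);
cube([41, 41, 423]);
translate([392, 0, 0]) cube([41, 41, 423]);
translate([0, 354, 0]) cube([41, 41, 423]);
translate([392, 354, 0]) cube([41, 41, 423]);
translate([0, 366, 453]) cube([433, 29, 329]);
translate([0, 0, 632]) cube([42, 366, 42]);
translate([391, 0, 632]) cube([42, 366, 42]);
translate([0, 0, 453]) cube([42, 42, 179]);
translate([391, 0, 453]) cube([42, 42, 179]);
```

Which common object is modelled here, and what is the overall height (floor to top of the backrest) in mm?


A chair. The overall height is 782 mm.

A slab on four corner posts with a tall panel at the back — a chair. The seat slab sits at z = 423 with thickness 30, and the 329 mm backrest starts at the seat top, so the overall height is 423 + 30 + 329 = 782 mm.


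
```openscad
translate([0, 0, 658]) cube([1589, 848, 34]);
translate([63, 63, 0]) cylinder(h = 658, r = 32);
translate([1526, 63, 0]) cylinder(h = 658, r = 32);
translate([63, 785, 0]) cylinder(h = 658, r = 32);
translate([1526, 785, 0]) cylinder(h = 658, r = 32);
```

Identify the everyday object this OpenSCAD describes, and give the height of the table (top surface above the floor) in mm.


A table. The table height is 692 mm.

A 1589×848×34 slab sits at z = 658 on four Ø64 mm round legs — a table. The top surface is at 658 + 34 = 692 mm.


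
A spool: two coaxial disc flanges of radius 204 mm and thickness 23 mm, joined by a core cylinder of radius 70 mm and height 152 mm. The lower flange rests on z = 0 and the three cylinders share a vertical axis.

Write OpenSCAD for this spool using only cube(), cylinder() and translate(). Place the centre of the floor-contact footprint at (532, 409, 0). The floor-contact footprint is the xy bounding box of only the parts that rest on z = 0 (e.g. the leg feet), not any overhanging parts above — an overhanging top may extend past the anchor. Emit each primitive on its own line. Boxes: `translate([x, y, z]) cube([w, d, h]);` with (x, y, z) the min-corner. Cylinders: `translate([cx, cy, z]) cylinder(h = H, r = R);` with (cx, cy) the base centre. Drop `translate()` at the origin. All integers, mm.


translate([532, 409, 0]) cylinder(h = 23, r = 204);
translate([532, 409, 23]) cylinder(h = 152, r = 70);
translate([532, 409, 175]) cylinder(h = 23, r = 204);


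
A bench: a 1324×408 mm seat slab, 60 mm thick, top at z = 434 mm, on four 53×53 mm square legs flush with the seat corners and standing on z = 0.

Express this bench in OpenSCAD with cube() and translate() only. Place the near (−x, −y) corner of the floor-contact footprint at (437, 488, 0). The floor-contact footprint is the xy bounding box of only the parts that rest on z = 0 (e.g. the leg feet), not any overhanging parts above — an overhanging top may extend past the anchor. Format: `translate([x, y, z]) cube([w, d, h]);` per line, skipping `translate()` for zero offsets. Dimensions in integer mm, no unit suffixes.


translate([437, 488, 374]) cube([1324, 408, 60]);
translate([437, 488, 0]) cube([53, 53, 374]);
translate([437, 843, 0]) cube([53, 53, 374]);
translate([1708, 488, 0]) cube([53, 53, 374]);
translate([1708, 843, 0]) cube([53, 53, 374]);


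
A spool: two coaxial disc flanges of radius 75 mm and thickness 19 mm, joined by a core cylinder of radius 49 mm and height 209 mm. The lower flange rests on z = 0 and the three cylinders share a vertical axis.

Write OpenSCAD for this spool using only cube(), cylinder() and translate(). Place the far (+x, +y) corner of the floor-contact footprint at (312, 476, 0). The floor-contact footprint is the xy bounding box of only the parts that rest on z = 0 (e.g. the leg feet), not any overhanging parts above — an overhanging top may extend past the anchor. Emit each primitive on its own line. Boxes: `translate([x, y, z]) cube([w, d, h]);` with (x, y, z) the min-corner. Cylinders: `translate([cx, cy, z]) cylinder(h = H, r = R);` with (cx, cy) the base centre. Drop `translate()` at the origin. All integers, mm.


translate([237, 401, 0]) cylinder(h = 19, r = 75);
translate([237, 401, 19]) cylinder(h = 209, r = 49);
translate([237, 401, 228]) cylinder(h = 19, r = 75);


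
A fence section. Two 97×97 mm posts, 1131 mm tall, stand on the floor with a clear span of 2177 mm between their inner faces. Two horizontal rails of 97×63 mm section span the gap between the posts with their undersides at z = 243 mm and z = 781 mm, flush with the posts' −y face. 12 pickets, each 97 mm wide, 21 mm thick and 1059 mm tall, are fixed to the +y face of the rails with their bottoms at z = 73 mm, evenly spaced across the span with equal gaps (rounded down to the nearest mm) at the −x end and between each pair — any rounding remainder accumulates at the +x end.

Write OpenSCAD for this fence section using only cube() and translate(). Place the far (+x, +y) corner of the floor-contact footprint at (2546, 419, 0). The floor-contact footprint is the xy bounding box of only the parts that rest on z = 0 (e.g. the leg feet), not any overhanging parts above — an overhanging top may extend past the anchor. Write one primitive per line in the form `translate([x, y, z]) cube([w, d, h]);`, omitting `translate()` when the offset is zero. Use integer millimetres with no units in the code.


translate([175, 322, 0]) cube([97, 97, 1131]);
translate([2449, 322, 0]) cube([97, 97, 1131]);
translate([272, 322, 243]) cube([2177, 97, 63]);
translate([272, 322, 781]) cube([2177, 97, 63]);
translate([349, 419, 73]) cube([97, 21, 1059]);
translate([523, 419, 73]) cube([97, 21, 1059]);
translate([697, 419, 73]) cube([97, 21, 1059]);
translate([871, 419, 73]) cube([97, 21, 1059]);
translate([1045, 419, 73]) cube([97, 21, 1059]);
translate([1219, 419, 73]) cube([97, 21, 1059]);
translate([1393, 419, 73]) cube([97, 21, 1059]);
translate([1567, 419, 73]) cube([97, 21, 1059]);
translate([1741, 419, 73]) cube([97, 21, 1059]);
translate([1915, 419, 73]) cube([97, 21, 1059]);
translate([2089, 419, 73]) cube([97, 21, 1059]);
translate([2263, 419, 73]) cube([97, 21, 1059]);


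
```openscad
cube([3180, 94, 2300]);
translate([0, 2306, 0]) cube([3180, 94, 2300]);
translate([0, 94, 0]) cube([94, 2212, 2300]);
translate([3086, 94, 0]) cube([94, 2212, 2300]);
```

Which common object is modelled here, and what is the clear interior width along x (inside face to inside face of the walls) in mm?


A house (or room) frame. The interior width is 2992 mm.

Four 2300 mm walls enclosing a rectangle with no floor or roof — a room or house frame. Outside width is 3180 mm and wall thickness is 94 mm, so the interior width is 3180 − 2 × 94 = 2992 mm.


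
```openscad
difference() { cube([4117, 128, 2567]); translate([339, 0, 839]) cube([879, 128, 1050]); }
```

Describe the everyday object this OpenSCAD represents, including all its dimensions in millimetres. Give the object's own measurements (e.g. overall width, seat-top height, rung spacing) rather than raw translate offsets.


A wall 4117 mm long (x), 128 mm thick (y), 2567 mm tall, with a rectangular window opening cut through it. The opening is 879 mm wide and 1050 mm tall; its sill is at z = 839 mm and its near (−x) edge is 339 mm from the wall's −x end. The opening passes through the full wall thickness.


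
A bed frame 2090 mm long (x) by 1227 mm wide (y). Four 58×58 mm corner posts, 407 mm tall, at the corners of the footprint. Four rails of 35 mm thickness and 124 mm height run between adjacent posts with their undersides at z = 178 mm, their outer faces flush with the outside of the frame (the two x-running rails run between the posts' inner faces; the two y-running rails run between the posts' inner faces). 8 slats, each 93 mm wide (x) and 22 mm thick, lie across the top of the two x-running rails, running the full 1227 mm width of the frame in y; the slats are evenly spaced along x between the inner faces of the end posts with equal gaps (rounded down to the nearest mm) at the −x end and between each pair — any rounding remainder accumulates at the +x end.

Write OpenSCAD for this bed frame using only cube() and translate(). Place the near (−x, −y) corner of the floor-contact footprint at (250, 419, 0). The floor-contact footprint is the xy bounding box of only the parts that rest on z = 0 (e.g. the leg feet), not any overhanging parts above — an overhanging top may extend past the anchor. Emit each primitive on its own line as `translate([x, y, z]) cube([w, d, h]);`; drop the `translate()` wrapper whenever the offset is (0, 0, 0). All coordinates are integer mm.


translate([250, 419, 0]) cube([58, 58, 407]);
translate([250, 1588, 0]) cube([58, 58, 407]);
translate([2282, 419, 0]) cube([58, 58, 407]);
translate([2282, 1588, 0]) cube([58, 58, 407]);
translate([308, 419, 178]) cube([1974, 35, 124]);
translate([308, 1611, 178]) cube([1974, 35, 124]);
translate([250, 477, 178]) cube([35, 1111, 124]);
translate([2305, 477, 178]) cube([35, 1111, 124]);
translate([444, 419, 302]) cube([93, 1227, 22]);
translate([673, 419, 302]) cube([93, 1227, 22]);
translate([902, 419, 302]) cube([93, 1227, 22]);
translate([1131, 419, 302]) cube([93, 1227, 22]);
translate([1360, 419, 302]) cube([93, 1227, 22]);
translate([1589, 419, 302]) cube([93, 1227, 22]);
translate([1818, 419, 302]) cube([93, 1227, 22]);
translate([2047, 419, 302]) cube([93, 1227, 22]);


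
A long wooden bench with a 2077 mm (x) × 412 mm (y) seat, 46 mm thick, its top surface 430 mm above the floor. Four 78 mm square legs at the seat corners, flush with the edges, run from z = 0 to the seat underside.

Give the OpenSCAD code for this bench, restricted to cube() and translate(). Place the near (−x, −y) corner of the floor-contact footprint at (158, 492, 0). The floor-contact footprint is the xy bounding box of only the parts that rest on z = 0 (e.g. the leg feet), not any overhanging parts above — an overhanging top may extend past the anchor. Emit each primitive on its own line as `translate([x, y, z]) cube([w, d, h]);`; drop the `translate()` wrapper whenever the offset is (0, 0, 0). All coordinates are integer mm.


translate([158, 492, 384]) cube([2077, 412, 46]);
translate([158, 492, 0]) cube([78, 78, 384]);
translate([158, 826, 0]) cube([78, 78, 384]);
translate([2157, 492, 0]) cube([78, 78, 384]);
translate([2157, 826, 0]) cube([78, 78, 384]);


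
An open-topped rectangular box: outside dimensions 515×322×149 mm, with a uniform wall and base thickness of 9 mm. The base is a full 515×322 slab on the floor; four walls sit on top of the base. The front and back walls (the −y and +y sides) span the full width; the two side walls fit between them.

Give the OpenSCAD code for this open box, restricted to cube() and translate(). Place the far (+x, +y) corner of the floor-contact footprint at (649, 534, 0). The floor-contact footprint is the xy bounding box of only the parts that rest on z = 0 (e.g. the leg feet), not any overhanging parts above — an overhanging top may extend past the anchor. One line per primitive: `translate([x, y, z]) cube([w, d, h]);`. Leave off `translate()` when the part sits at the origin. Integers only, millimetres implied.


translate([134, 212, 0]) cube([515, 322, 9]);
translate([134, 212, 9]) cube([515, 9, 140]);
translate([134, 525, 9]) cube([515, 9, 140]);
translate([134, 221, 9]) cube([9, 304, 140]);
translate([640, 221, 9]) cube([9, 304, 140]);


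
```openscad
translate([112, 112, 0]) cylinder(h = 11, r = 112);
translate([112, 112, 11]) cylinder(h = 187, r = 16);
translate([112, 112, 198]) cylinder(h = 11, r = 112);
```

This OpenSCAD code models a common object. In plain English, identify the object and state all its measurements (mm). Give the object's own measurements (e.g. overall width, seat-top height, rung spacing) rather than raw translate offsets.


A spool: two coaxial disc flanges of radius 112 mm and thickness 11 mm, joined by a core cylinder of radius 16 mm and height 187 mm. The lower flange rests on z = 0 and the three cylinders share a vertical axis.


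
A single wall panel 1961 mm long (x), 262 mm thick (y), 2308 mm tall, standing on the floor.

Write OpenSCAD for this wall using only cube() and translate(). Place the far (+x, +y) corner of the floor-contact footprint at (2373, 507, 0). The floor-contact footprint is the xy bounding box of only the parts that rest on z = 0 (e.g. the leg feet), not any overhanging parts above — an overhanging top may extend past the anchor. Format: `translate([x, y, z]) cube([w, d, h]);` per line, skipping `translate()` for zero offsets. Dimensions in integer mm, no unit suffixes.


translate([412, 245, 0]) cube([1961, 262, 2308]);


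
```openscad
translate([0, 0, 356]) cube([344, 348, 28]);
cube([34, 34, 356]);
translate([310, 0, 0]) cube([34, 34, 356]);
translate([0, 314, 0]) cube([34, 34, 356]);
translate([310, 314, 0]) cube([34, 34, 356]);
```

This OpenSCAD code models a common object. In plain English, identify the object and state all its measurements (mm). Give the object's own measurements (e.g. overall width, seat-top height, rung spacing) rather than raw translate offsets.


A four-legged stool. The seat is a 344×348×28 mm slab whose top surface is at z = 384 mm; four square legs, each 34×34 mm in cross-section, run from the floor (z = 0) to the underside of the seat, each flush with a corner of the seat.


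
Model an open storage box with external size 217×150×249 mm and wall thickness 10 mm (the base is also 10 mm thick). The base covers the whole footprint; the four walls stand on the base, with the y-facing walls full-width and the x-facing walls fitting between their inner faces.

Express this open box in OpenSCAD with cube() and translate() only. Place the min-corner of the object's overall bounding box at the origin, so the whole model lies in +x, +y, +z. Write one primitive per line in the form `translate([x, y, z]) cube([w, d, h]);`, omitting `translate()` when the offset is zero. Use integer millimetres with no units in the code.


cube([217, 150, 10]);
translate([0, 0, 10]) cube([217, 10, 239]);
translate([0, 140, 10]) cube([217, 10, 239]);
translate([0, 10, 10]) cube([10, 130, 239]);
translate([207, 10, 10]) cube([10, 130, 239]);


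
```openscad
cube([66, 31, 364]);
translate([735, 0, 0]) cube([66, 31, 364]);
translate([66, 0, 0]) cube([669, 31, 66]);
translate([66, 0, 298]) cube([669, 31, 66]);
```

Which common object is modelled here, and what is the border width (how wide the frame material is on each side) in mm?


A picture frame. The border width is 66 mm.

Four thin pieces enclosing a rectangular opening — a picture frame. The two full-height stiles are 364 mm tall; the top rail sits at z = 298 and is 66 mm tall, so the border above the opening is 364 − 298 = 66 mm, matching the stile x-width.


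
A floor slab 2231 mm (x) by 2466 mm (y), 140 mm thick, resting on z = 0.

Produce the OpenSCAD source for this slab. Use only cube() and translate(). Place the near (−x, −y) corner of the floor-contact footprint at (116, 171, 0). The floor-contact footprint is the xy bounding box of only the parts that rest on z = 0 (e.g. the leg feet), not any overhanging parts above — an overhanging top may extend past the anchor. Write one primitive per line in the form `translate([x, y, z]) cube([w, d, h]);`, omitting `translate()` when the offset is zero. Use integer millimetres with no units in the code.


translate([116, 171, 0]) cube([2231, 2466, 140]);


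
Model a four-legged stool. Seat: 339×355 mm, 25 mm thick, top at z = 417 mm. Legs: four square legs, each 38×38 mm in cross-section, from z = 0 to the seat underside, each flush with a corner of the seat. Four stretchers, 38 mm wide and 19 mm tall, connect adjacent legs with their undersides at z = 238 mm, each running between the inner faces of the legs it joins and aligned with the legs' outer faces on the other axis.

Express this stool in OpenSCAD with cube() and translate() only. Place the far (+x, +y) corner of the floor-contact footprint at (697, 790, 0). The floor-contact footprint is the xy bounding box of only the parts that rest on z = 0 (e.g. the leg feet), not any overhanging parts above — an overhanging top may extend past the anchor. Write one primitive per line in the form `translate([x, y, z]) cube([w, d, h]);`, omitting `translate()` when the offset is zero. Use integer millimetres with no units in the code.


translate([358, 435, 392]) cube([339, 355, 25]);
translate([358, 435, 0]) cube([38, 38, 392]);
translate([659, 435, 0]) cube([38, 38, 392]);
translate([358, 752, 0]) cube([38, 38, 392]);
translate([659, 752, 0]) cube([38, 38, 392]);
translate([396, 435, 238]) cube([263, 38, 19]);
translate([396, 752, 238]) cube([263, 38, 19]);
translate([358, 473, 238]) cube([38, 279, 19]);
translate([659, 473, 238]) cube([38, 279, 19]);


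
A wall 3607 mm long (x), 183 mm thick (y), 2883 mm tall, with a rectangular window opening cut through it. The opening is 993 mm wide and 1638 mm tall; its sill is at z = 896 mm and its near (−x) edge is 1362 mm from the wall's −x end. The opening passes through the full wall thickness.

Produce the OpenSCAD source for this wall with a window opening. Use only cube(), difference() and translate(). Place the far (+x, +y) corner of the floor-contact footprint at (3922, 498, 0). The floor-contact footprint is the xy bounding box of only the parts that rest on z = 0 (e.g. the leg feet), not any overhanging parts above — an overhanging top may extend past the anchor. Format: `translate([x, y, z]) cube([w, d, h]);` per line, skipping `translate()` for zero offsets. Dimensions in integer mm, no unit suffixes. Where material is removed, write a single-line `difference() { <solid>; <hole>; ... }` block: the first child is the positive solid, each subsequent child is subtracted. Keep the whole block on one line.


difference() { translate([315, 315, 0]) cube([3607, 183, 2883]); translate([1677, 315, 896]) cube([993, 183, 1638]); }


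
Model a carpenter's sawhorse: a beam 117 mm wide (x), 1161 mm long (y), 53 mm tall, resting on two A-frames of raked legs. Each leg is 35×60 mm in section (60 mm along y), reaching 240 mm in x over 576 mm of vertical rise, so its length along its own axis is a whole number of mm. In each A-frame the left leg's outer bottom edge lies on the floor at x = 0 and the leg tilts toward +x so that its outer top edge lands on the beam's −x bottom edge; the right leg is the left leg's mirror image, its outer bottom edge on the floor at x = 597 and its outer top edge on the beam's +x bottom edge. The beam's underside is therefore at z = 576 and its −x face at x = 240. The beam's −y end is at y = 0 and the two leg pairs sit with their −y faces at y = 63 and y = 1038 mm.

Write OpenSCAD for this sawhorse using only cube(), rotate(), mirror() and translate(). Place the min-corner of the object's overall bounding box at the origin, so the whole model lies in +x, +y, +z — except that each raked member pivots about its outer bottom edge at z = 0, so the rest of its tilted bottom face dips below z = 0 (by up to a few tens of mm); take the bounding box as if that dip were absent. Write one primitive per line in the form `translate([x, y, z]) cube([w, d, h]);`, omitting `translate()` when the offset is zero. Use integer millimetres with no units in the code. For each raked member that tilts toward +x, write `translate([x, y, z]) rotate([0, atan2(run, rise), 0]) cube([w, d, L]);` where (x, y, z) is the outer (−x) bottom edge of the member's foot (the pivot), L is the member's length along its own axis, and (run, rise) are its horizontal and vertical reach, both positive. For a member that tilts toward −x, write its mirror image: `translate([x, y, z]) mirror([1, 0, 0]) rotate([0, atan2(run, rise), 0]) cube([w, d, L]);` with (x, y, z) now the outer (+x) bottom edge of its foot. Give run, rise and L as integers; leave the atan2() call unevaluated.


translate([240, 0, 576]) cube([117, 1161, 53]);
translate([0, 63, 0]) rotate([0, atan2(240, 576), 0]) cube([35, 60, 624]);
translate([597, 63, 0]) mirror([1, 0, 0]) rotate([0, atan2(240, 576), 0]) cube([35, 60, 624]);
translate([0, 1038, 0]) rotate([0, atan2(240, 576), 0]) cube([35, 60, 624]);
translate([597, 1038, 0]) mirror([1, 0, 0]) rotate([0, atan2(240, 576), 0]) cube([35, 60, 624]);
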